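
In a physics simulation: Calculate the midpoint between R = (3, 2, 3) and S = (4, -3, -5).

M = ((x₁+x₂)/2, (y₁+y₂)/2, (z₁+z₂)/2)
  = ((3 + 4)/2, (2 - 3)/2, (3 - 5)/2)
  = (7/2, -1/2, -2/2)
  = (3.5, -0.5, -1)

(3.5, -0.5, -1)


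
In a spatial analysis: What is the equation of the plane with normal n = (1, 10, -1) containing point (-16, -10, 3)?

The plane through P with normal n = (a, b, c) satisfies n·(r - P) = 0,
i.e. ax + by + cz = a·x₀ + b·y₀ + c·z₀.
d = 1·(-16) + 10·(-10) + (-1)·3
  = -16 - 100 - 3
  = -119
Equation: x + 10y - z = -119

x + 10y - z = -119


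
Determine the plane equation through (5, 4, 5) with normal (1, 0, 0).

The plane through P with normal n = (a, b, c) satisfies n·(r - P) = 0,
i.e. ax + by + cz = a·x₀ + b·y₀ + c·z₀.
d = 1·5 + 0·4 + 0·5
  = 5 + 0 + 0
  = 5
Equation: x = 5

x = 5


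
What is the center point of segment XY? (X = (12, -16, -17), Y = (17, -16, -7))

M = ((x₁+x₂)/2, (y₁+y₂)/2, (z₁+z₂)/2)
  = ((12 + 17)/2, (-16 - 16)/2, (-17 - 7)/2)
  = (29/2, -32/2, -24/2)
  = (14.5, -16, -12)

(14.5, -16, -12)


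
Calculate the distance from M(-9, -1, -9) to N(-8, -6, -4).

d = √[(x₂-x₁)² + (y₂-y₁)² + (z₂-z₁)²]
  = √[1² + (-5)² + 5²]
  = √[1 + 25 + 25]
  = √51
  ≈ 7.141

7.141


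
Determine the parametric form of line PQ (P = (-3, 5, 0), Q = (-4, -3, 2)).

Direction vector d = Q - P = (-4 + 3, -3 - 5, 2 + 0) = (-1, -8, 2)
Parametric form r = P + t·d:
x = -3 - t, y = 5 - 8t, z = 0 + 2t

x = -3 - t, y = 5 - 8t, z = 0 + 2t


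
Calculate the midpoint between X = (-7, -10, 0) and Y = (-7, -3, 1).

M = ((x₁+x₂)/2, (y₁+y₂)/2, (z₁+z₂)/2)
  = ((-7 - 7)/2, (-10 - 3)/2, (0 + 1)/2)
  = (-14/2, -13/2, 1/2)
  = (-7, -6.5, 0.5)

(-7, -6.5, 0.5)


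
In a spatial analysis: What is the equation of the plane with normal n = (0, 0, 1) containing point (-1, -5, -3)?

The plane through P with normal n = (a, b, c) satisfies n·(r - P) = 0,
i.e. ax + by + cz = a·x₀ + b·y₀ + c·z₀.
d = 0·(-1) + 0·(-5) + 1·(-3)
  = 0 + 0 - 3
  = -3
Equation: z = -3

z = -3


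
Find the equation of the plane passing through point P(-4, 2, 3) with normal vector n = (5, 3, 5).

The plane through P with normal n = (a, b, c) satisfies n·(r - P) = 0,
i.e. ax + by + cz = a·x₀ + b·y₀ + c·z₀.
d = 5·(-4) + 3·2 + 5·3
  = -20 + 6 + 15
  = 1
Equation: 5x + 3y + 5z = 1

5x + 3y + 5z = 1


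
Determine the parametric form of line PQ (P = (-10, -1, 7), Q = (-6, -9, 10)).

Direction vector d = Q - P = (-6 + 10, -9 + 1, 10 - 7) = (4, -8, 3)
Parametric form r = P + t·d:
x = -10 + 4t, y = -1 - 8t, z = 7 + 3t

x = -10 + 4t, y = -1 - 8t, z = 7 + 3t


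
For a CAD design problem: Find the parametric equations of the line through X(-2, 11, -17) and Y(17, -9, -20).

Direction vector d = Y - X = (17 + 2, -9 - 11, -20 + 17) = (19, -20, -3)
Parametric form r = X + t·d:
x = -2 + 19t, y = 11 - 20t, z = -17 - 3t

x = -2 + 19t, y = 11 - 20t, z = -17 - 3t


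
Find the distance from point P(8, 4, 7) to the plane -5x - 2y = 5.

distance = |a·x₀ + b·y₀ + c·z₀ - d| / √(a² + b² + c²)
  = |(-5)·8 + (-2)·4 + 0·7 - 5| / √((-5)² + (-2)² + 0²)
  = |-40 - 8 + 0 - 5| / √(25 + 4 + 0)
  = |-53| / √29
  = 53 / 5.385
  ≈ 9.842

9.842


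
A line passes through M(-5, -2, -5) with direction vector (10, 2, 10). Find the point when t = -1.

P(t) = M + t·d
  = (-5 + 10·(-1), -2 + 2·(-1), -5 + 10·(-1))
  = (-5 - 10, -2 - 2, -5 - 10)
  = (-15, -4, -15)

(-15, -4, -15)


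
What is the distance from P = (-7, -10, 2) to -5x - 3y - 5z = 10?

distance = |a·x₀ + b·y₀ + c·z₀ - d| / √(a² + b² + c²)
  = |(-5)·(-7) + (-3)·(-10) + (-5)·2 - 10| / √((-5)² + (-3)² + (-5)²)
  = |35 + 30 - 10 - 10| / √(25 + 9 + 25)
  = |45| / √59
  = 45 / 7.681
  ≈ 5.859

5.859


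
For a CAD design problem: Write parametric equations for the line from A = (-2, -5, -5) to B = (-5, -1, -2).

Direction vector d = B - A = (-5 + 2, -1 + 5, -2 + 5) = (-3, 4, 3)
Parametric form r = A + t·d:
x = -2 - 3t, y = -5 + 4t, z = -5 + 3t

x = -2 - 3t, y = -5 + 4t, z = -5 + 3t


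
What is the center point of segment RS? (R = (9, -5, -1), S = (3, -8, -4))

M = ((x₁+x₂)/2, (y₁+y₂)/2, (z₁+z₂)/2)
  = ((9 + 3)/2, (-5 - 8)/2, (-1 - 4)/2)
  = (12/2, -13/2, -5/2)
  = (6, -6.5, -2.5)

(6, -6.5, -2.5)


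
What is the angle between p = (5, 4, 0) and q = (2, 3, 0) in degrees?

p·q = 5·2 + 4·3 + 0·0 = 10 + 12 + 0 = 22
|p| = √(5² + 4² + 0²) = √41 ≈ 6.403
|q| = √(2² + 3² + 0²) = √13 ≈ 3.606
cos θ = (p·q)/(|p||q|) = 22/(6.403·3.606) ≈ 0.9529
θ = arccos(0.9529) ≈ 17.65°

17.65°


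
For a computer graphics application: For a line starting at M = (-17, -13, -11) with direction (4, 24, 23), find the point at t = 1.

P(t) = M + t·d
  = (-17 + 4·1, -13 + 24·1, -11 + 23·1)
  = (-17 + 4, -13 + 24, -11 + 23)
  = (-13, 11, 12)

(-13, 11, 12)


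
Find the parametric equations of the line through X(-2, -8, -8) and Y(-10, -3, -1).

Direction vector d = Y - X = (-10 + 2, -3 + 8, -1 + 8) = (-8, 5, 7)
Parametric form r = X + t·d:
x = -2 - 8t, y = -8 + 5t, z = -8 + 7t

x = -2 - 8t, y = -8 + 5t, z = -8 + 7t


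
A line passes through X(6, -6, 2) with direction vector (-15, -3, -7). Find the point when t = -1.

P(t) = X + t·d
  = (6 + (-15)·(-1), -6 + (-3)·(-1), 2 + (-7)·(-1))
  = (6 + 15, -6 + 3, 2 + 7)
  = (21, -3, 9)

(21, -3, 9)


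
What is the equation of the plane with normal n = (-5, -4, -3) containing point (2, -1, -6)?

The plane through P with normal n = (a, b, c) satisfies n·(r - P) = 0,
i.e. ax + by + cz = a·x₀ + b·y₀ + c·z₀.
d = (-5)·2 + (-4)·(-1) + (-3)·(-6)
  = -10 + 4 + 18
  = 12
Equation: -5x - 4y - 3z = 12

-5x - 4y - 3z = 12


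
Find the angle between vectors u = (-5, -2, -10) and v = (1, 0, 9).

u·v = (-5)·1 + (-2)·0 + (-10)·9 = -5 + 0 - 90 = -95
|u| = √((-5)² + (-2)² + (-10)²) = √129 ≈ 11.36
|v| = √(1² + 0² + 9²) = √82 ≈ 9.055
cos θ = (u·v)/(|u||v|) = -95/(11.36·9.055) ≈ -0.9237
θ = arccos(-0.9237) ≈ 157.5°

157.5°


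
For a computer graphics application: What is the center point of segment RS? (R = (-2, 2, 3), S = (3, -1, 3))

M = ((x₁+x₂)/2, (y₁+y₂)/2, (z₁+z₂)/2)
  = ((-2 + 3)/2, (2 - 1)/2, (3 + 3)/2)
  = (1/2, 1/2, 6/2)
  = (0.5, 0.5, 3)

(0.5, 0.5, 3)


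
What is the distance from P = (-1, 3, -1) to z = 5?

distance = |a·x₀ + b·y₀ + c·z₀ - d| / √(a² + b² + c²)
  = |0·(-1) + 0·3 + 1·(-1) - 5| / √(0² + 0² + 1²)
  = |0 + 0 - 1 - 5| / √(0 + 0 + 1)
  = |-6| / √1
  = 6 / 1
  ≈ 6

6


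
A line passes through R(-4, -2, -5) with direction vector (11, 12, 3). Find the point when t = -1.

P(t) = R + t·d
  = (-4 + 11·(-1), -2 + 12·(-1), -5 + 3·(-1))
  = (-4 - 11, -2 - 12, -5 - 3)
  = (-15, -14, -8)

(-15, -14, -8)


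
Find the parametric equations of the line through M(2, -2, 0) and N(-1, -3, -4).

Direction vector d = N - M = (-1 - 2, -3 + 2, -4 + 0) = (-3, -1, -4)
Parametric form r = M + t·d:
x = 2 - 3t, y = -2 - t, z = 0 - 4t

x = 2 - 3t, y = -2 - t, z = 0 - 4t


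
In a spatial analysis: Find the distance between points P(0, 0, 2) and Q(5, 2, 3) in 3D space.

d = √[(x₂-x₁)² + (y₂-y₁)² + (z₂-z₁)²]
  = √[5² + 2² + 1²]
  = √[25 + 4 + 1]
  = √30
  ≈ 5.477

5.477


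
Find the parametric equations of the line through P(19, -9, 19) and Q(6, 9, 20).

Direction vector d = Q - P = (6 - 19, 9 + 9, 20 - 19) = (-13, 18, 1)
Parametric form r = P + t·d:
x = 19 - 13t, y = -9 + 18t, z = 19 + t

x = 19 - 13t, y = -9 + 18t, z = 19 + t


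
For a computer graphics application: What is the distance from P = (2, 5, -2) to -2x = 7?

distance = |a·x₀ + b·y₀ + c·z₀ - d| / √(a² + b² + c²)
  = |(-2)·2 + 0·5 + 0·(-2) - 7| / √((-2)² + 0² + 0²)
  = |-4 + 0 + 0 - 7| / √(4 + 0 + 0)
  = |-11| / √4
  = 11 / 2
  ≈ 5.5

5.5


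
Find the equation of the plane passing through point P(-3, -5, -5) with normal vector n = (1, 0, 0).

The plane through P with normal n = (a, b, c) satisfies n·(r - P) = 0,
i.e. ax + by + cz = a·x₀ + b·y₀ + c·z₀.
d = 1·(-3) + 0·(-5) + 0·(-5)
  = -3 + 0 + 0
  = -3
Equation: x = -3

x = -3


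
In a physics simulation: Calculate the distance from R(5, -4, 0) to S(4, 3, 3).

d = √[(x₂-x₁)² + (y₂-y₁)² + (z₂-z₁)²]
  = √[(-1)² + 7² + 3²]
  = √[1 + 49 + 9]
  = √59
  ≈ 7.681

7.681


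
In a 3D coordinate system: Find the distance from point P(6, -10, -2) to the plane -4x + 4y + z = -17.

distance = |a·x₀ + b·y₀ + c·z₀ - d| / √(a² + b² + c²)
  = |(-4)·6 + 4·(-10) + 1·(-2) - (-17)| / √((-4)² + 4² + 1²)
  = |-24 - 40 - 2 + 17| / √(16 + 16 + 1)
  = |-49| / √33
  = 49 / 5.745
  ≈ 8.53

8.53


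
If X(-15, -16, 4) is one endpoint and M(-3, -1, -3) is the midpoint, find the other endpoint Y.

Y = 2M - X
  = (2·(-3) - (-15), 2·(-1) - (-16), 2·(-3) - 4)
  = (-6 + 15, -2 + 16, -6 - 4)
  = (9, 14, -10)

(9, 14, -10)


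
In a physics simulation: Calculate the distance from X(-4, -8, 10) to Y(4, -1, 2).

d = √[(x₂-x₁)² + (y₂-y₁)² + (z₂-z₁)²]
  = √[8² + 7² + (-8)²]
  = √[64 + 49 + 64]
  = √177
  ≈ 13.3

13.3


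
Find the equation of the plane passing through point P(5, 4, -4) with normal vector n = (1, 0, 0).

The plane through P with normal n = (a, b, c) satisfies n·(r - P) = 0,
i.e. ax + by + cz = a·x₀ + b·y₀ + c·z₀.
d = 1·5 + 0·4 + 0·(-4)
  = 5 + 0 + 0
  = 5
Equation: x = 5

x = 5


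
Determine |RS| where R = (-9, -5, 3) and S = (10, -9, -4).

d = √[(x₂-x₁)² + (y₂-y₁)² + (z₂-z₁)²]
  = √[19² + (-4)² + (-7)²]
  = √[361 + 16 + 49]
  = √426
  ≈ 20.64

20.64


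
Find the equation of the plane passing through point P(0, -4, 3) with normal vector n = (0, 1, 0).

The plane through P with normal n = (a, b, c) satisfies n·(r - P) = 0,
i.e. ax + by + cz = a·x₀ + b·y₀ + c·z₀.
d = 0·0 + 1·(-4) + 0·3
  = 0 - 4 + 0
  = -4
Equation: y = -4

y = -4


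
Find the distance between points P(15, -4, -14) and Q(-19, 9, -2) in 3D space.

d = √[(x₂-x₁)² + (y₂-y₁)² + (z₂-z₁)²]
  = √[(-34)² + 13² + 12²]
  = √[1156 + 169 + 144]
  = √1469
  ≈ 38.33

38.33


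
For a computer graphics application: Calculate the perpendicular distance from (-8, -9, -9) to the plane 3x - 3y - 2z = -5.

distance = |a·x₀ + b·y₀ + c·z₀ - d| / √(a² + b² + c²)
  = |3·(-8) + (-3)·(-9) + (-2)·(-9) - (-5)| / √(3² + (-3)² + (-2)²)
  = |-24 + 27 + 18 + 5| / √(9 + 9 + 4)
  = |26| / √22
  = 26 / 4.69
  ≈ 5.543

5.543


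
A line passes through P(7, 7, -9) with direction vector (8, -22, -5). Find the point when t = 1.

P(t) = P + t·d
  = (7 + 8·1, 7 + (-22)·1, -9 + (-5)·1)
  = (7 + 8, 7 - 22, -9 - 5)
  = (15, -15, -14)

(15, -15, -14)


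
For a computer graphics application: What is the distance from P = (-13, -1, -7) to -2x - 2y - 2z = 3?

distance = |a·x₀ + b·y₀ + c·z₀ - d| / √(a² + b² + c²)
  = |(-2)·(-13) + (-2)·(-1) + (-2)·(-7) - 3| / √((-2)² + (-2)² + (-2)²)
  = |26 + 2 + 14 - 3| / √(4 + 4 + 4)
  = |39| / √12
  = 39 / 3.464
  ≈ 11.26

11.26


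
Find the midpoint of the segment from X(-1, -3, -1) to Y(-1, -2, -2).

M = ((x₁+x₂)/2, (y₁+y₂)/2, (z₁+z₂)/2)
  = ((-1 - 1)/2, (-3 - 2)/2, (-1 - 2)/2)
  = (-2/2, -5/2, -3/2)
  = (-1, -2.5, -1.5)

(-1, -2.5, -1.5)


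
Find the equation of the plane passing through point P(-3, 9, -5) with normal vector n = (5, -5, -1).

The plane through P with normal n = (a, b, c) satisfies n·(r - P) = 0,
i.e. ax + by + cz = a·x₀ + b·y₀ + c·z₀.
d = 5·(-3) + (-5)·9 + (-1)·(-5)
  = -15 - 45 + 5
  = -55
Equation: 5x - 5y - z = -55

5x - 5y - z = -55


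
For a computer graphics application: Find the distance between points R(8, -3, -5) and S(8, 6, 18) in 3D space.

d = √[(x₂-x₁)² + (y₂-y₁)² + (z₂-z₁)²]
  = √[0² + 9² + 23²]
  = √[0 + 81 + 529]
  = √610
  ≈ 24.7

24.7


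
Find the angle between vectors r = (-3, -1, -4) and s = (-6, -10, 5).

r·s = (-3)·(-6) + (-1)·(-10) + (-4)·5 = 18 + 10 - 20 = 8
|r| = √((-3)² + (-1)² + (-4)²) = √26 ≈ 5.099
|s| = √((-6)² + (-10)² + 5²) = √161 ≈ 12.69
cos θ = (r·s)/(|r||s|) = 8/(5.099·12.69) ≈ 0.1236
θ = arccos(0.1236) ≈ 82.9°

82.9°


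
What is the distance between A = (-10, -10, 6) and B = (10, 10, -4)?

d = √[(x₂-x₁)² + (y₂-y₁)² + (z₂-z₁)²]
  = √[20² + 20² + (-10)²]
  = √[400 + 400 + 100]
  = √900
  ≈ 30

30


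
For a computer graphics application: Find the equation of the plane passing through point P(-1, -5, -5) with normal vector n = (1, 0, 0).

The plane through P with normal n = (a, b, c) satisfies n·(r - P) = 0,
i.e. ax + by + cz = a·x₀ + b·y₀ + c·z₀.
d = 1·(-1) + 0·(-5) + 0·(-5)
  = -1 + 0 + 0
  = -1
Equation: x = -1

x = -1


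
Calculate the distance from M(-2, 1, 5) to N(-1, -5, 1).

d = √[(x₂-x₁)² + (y₂-y₁)² + (z₂-z₁)²]
  = √[1² + (-6)² + (-4)²]
  = √[1 + 36 + 16]
  = √53
  ≈ 7.28

7.28


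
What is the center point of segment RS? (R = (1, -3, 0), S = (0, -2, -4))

M = ((x₁+x₂)/2, (y₁+y₂)/2, (z₁+z₂)/2)
  = ((1 + 0)/2, (-3 - 2)/2, (0 - 4)/2)
  = (1/2, -5/2, -4/2)
  = (0.5, -2.5, -2)

(0.5, -2.5, -2)


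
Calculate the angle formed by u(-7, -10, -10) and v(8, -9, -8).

u·v = (-7)·8 + (-10)·(-9) + (-10)·(-8) = -56 + 90 + 80 = 114
|u| = √((-7)² + (-10)² + (-10)²) = √249 ≈ 15.78
|v| = √(8² + (-9)² + (-8)²) = √209 ≈ 14.46
cos θ = (u·v)/(|u||v|) = 114/(15.78·14.46) ≈ 0.4997
θ = arccos(0.4997) ≈ 60.02°

60.02°


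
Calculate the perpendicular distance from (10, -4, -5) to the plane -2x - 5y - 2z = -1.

distance = |a·x₀ + b·y₀ + c·z₀ - d| / √(a² + b² + c²)
  = |(-2)·10 + (-5)·(-4) + (-2)·(-5) - (-1)| / √((-2)² + (-5)² + (-2)²)
  = |-20 + 20 + 10 + 1| / √(4 + 25 + 4)
  = |11| / √33
  = 11 / 5.745
  ≈ 1.915

1.915


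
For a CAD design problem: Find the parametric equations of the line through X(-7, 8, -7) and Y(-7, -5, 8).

Direction vector d = Y - X = (-7 + 7, -5 - 8, 8 + 7) = (0, -13, 15)
Parametric form r = X + t·d:
x = -7, y = 8 - 13t, z = -7 + 15t

x = -7, y = 8 - 13t, z = -7 + 15t


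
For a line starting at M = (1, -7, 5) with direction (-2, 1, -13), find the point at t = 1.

P(t) = M + t·d
  = (1 + (-2)·1, -7 + 1·1, 5 + (-13)·1)
  = (1 - 2, -7 + 1, 5 - 13)
  = (-1, -6, -8)

(-1, -6, -8)


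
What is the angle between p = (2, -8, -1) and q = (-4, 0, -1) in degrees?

p·q = 2·(-4) + (-8)·0 + (-1)·(-1) = -8 + 0 + 1 = -7
|p| = √(2² + (-8)² + (-1)²) = √69 ≈ 8.307
|q| = √((-4)² + 0² + (-1)²) = √17 ≈ 4.123
cos θ = (p·q)/(|p||q|) = -7/(8.307·4.123) ≈ -0.2044
θ = arccos(-0.2044) ≈ 101.8°

101.8°


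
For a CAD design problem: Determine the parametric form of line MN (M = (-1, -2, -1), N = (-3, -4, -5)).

Direction vector d = N - M = (-3 + 1, -4 + 2, -5 + 1) = (-2, -2, -4)
Parametric form r = M + t·d:
x = -1 - 2t, y = -2 - 2t, z = -1 - 4t

x = -1 - 2t, y = -2 - 2t, z = -1 - 4t


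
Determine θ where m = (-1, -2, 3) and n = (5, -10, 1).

m·n = (-1)·5 + (-2)·(-10) + 3·1 = -5 + 20 + 3 = 18
|m| = √((-1)² + (-2)² + 3²) = √14 ≈ 3.742
|n| = √(5² + (-10)² + 1²) = √126 ≈ 11.22
cos θ = (m·n)/(|m||n|) = 18/(3.742·11.22) ≈ 0.4286
θ = arccos(0.4286) ≈ 64.62°

64.62°


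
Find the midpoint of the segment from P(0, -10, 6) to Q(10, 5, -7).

M = ((x₁+x₂)/2, (y₁+y₂)/2, (z₁+z₂)/2)
  = ((0 + 10)/2, (-10 + 5)/2, (6 - 7)/2)
  = (10/2, -5/2, -1/2)
  = (5, -2.5, -0.5)

(5, -2.5, -0.5)


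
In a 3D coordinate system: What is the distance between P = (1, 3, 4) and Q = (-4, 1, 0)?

d = √[(x₂-x₁)² + (y₂-y₁)² + (z₂-z₁)²]
  = √[(-5)² + (-2)² + (-4)²]
  = √[25 + 4 + 16]
  = √45
  ≈ 6.708

6.708


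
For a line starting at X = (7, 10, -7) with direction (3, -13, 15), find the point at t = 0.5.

P(t) = X + t·d
  = (7 + 3·0.5, 10 + (-13)·0.5, -7 + 15·0.5)
  = (7 + 1.5, 10 - 6.5, -7 + 7.5)
  = (8.5, 3.5, 0.5)

(8.5, 3.5, 0.5)


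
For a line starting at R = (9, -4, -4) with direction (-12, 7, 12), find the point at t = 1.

P(t) = R + t·d
  = (9 + (-12)·1, -4 + 7·1, -4 + 12·1)
  = (9 - 12, -4 + 7, -4 + 12)
  = (-3, 3, 8)

(-3, 3, 8)


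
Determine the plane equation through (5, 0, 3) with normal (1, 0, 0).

The plane through P with normal n = (a, b, c) satisfies n·(r - P) = 0,
i.e. ax + by + cz = a·x₀ + b·y₀ + c·z₀.
d = 1·5 + 0·0 + 0·3
  = 5 + 0 + 0
  = 5
Equation: x = 5

x = 5


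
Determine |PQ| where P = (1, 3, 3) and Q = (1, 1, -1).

d = √[(x₂-x₁)² + (y₂-y₁)² + (z₂-z₁)²]
  = √[0² + (-2)² + (-4)²]
  = √[0 + 4 + 16]
  = √20
  ≈ 4.472

4.472


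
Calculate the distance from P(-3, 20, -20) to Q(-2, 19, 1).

d = √[(x₂-x₁)² + (y₂-y₁)² + (z₂-z₁)²]
  = √[1² + (-1)² + 21²]
  = √[1 + 1 + 441]
  = √443
  ≈ 21.05

21.05


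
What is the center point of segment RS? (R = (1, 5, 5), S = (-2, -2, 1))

M = ((x₁+x₂)/2, (y₁+y₂)/2, (z₁+z₂)/2)
  = ((1 - 2)/2, (5 - 2)/2, (5 + 1)/2)
  = (-1/2, 3/2, 6/2)
  = (-0.5, 1.5, 3)

(-0.5, 1.5, 3)


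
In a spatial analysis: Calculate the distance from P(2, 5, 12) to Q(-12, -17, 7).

d = √[(x₂-x₁)² + (y₂-y₁)² + (z₂-z₁)²]
  = √[(-14)² + (-22)² + (-5)²]
  = √[196 + 484 + 25]
  = √705
  ≈ 26.55

26.55


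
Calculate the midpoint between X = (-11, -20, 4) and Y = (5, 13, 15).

M = ((x₁+x₂)/2, (y₁+y₂)/2, (z₁+z₂)/2)
  = ((-11 + 5)/2, (-20 + 13)/2, (4 + 15)/2)
  = (-6/2, -7/2, 19/2)
  = (-3, -3.5, 9.5)

(-3, -3.5, 9.5)


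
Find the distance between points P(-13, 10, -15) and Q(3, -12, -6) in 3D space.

d = √[(x₂-x₁)² + (y₂-y₁)² + (z₂-z₁)²]
  = √[16² + (-22)² + 9²]
  = √[256 + 484 + 81]
  = √821
  ≈ 28.65

28.65


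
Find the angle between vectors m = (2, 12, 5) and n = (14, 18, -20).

m·n = 2·14 + 12·18 + 5·(-20) = 28 + 216 - 100 = 144
|m| = √(2² + 12² + 5²) = √173 ≈ 13.15
|n| = √(14² + 18² + (-20)²) = √920 ≈ 30.33
cos θ = (m·n)/(|m||n|) = 144/(13.15·30.33) ≈ 0.3609
θ = arccos(0.3609) ≈ 68.84°

68.84°


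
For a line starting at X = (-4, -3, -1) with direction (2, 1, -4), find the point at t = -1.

P(t) = X + t·d
  = (-4 + 2·(-1), -3 + 1·(-1), -1 + (-4)·(-1))
  = (-4 - 2, -3 - 1, -1 + 4)
  = (-6, -4, 3)

(-6, -4, 3)


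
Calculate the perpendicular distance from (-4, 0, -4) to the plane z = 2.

distance = |a·x₀ + b·y₀ + c·z₀ - d| / √(a² + b² + c²)
  = |0·(-4) + 0·0 + 1·(-4) - 2| / √(0² + 0² + 1²)
  = |0 + 0 - 4 - 2| / √(0 + 0 + 1)
  = |-6| / √1
  = 6 / 1
  ≈ 6

6


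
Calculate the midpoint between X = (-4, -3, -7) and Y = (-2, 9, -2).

M = ((x₁+x₂)/2, (y₁+y₂)/2, (z₁+z₂)/2)
  = ((-4 - 2)/2, (-3 + 9)/2, (-7 - 2)/2)
  = (-6/2, 6/2, -9/2)
  = (-3, 3, -4.5)

(-3, 3, -4.5)


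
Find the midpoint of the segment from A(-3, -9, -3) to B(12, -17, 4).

M = ((x₁+x₂)/2, (y₁+y₂)/2, (z₁+z₂)/2)
  = ((-3 + 12)/2, (-9 - 17)/2, (-3 + 4)/2)
  = (9/2, -26/2, 1/2)
  = (4.5, -13, 0.5)

(4.5, -13, 0.5)


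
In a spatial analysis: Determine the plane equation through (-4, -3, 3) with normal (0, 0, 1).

The plane through P with normal n = (a, b, c) satisfies n·(r - P) = 0,
i.e. ax + by + cz = a·x₀ + b·y₀ + c·z₀.
d = 0·(-4) + 0·(-3) + 1·3
  = 0 + 0 + 3
  = 3
Equation: z = 3

z = 3


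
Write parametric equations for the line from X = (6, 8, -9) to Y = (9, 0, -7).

Direction vector d = Y - X = (9 - 6, 0 - 8, -7 + 9) = (3, -8, 2)
Parametric form r = X + t·d:
x = 6 + 3t, y = 8 - 8t, z = -9 + 2t

x = 6 + 3t, y = 8 - 8t, z = -9 + 2t


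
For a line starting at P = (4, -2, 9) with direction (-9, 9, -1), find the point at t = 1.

P(t) = P + t·d
  = (4 + (-9)·1, -2 + 9·1, 9 + (-1)·1)
  = (4 - 9, -2 + 9, 9 - 1)
  = (-5, 7, 8)

(-5, 7, 8)


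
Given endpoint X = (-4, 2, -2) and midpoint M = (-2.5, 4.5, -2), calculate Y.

Y = 2M - X
  = (2·(-2.5) - (-4), 2·4.5 - 2, 2·(-2) - (-2))
  = (-5 + 4, 9 - 2, -4 + 2)
  = (-1, 7, -2)

(-1, 7, -2)


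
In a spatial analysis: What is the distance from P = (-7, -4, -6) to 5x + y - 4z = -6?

distance = |a·x₀ + b·y₀ + c·z₀ - d| / √(a² + b² + c²)
  = |5·(-7) + 1·(-4) + (-4)·(-6) - (-6)| / √(5² + 1² + (-4)²)
  = |-35 - 4 + 24 + 6| / √(25 + 1 + 16)
  = |-9| / √42
  = 9 / 6.481
  ≈ 1.389

1.389


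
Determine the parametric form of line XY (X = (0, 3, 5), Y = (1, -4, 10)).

Direction vector d = Y - X = (1 + 0, -4 - 3, 10 - 5) = (1, -7, 5)
Parametric form r = X + t·d:
x = 0 + t, y = 3 - 7t, z = 5 + 5t

x = 0 + t, y = 3 - 7t, z = 5 + 5t


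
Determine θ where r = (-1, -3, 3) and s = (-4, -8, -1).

r·s = (-1)·(-4) + (-3)·(-8) + 3·(-1) = 4 + 24 - 3 = 25
|r| = √((-1)² + (-3)² + 3²) = √19 ≈ 4.359
|s| = √((-4)² + (-8)² + (-1)²) = √81 ≈ 9
cos θ = (r·s)/(|r||s|) = 25/(4.359·9) ≈ 0.6373
θ = arccos(0.6373) ≈ 50.41°

50.41°


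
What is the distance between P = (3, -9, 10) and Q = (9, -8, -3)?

d = √[(x₂-x₁)² + (y₂-y₁)² + (z₂-z₁)²]
  = √[6² + 1² + (-13)²]
  = √[36 + 1 + 169]
  = √206
  ≈ 14.35

14.35


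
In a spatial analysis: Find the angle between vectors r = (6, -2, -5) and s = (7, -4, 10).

r·s = 6·7 + (-2)·(-4) + (-5)·10 = 42 + 8 - 50 = 0
|r| = √(6² + (-2)² + (-5)²) = √65 ≈ 8.062
|s| = √(7² + (-4)² + 10²) = √165 ≈ 12.85
cos θ = (r·s)/(|r||s|) = 0/(8.062·12.85) ≈ 0
θ = arccos(0) ≈ 90°

90°


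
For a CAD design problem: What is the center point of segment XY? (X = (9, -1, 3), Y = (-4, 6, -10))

M = ((x₁+x₂)/2, (y₁+y₂)/2, (z₁+z₂)/2)
  = ((9 - 4)/2, (-1 + 6)/2, (3 - 10)/2)
  = (5/2, 5/2, -7/2)
  = (2.5, 2.5, -3.5)

(2.5, 2.5, -3.5)


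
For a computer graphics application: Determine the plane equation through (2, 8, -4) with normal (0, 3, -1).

The plane through P with normal n = (a, b, c) satisfies n·(r - P) = 0,
i.e. ax + by + cz = a·x₀ + b·y₀ + c·z₀.
d = 0·2 + 3·8 + (-1)·(-4)
  = 0 + 24 + 4
  = 28
Equation: 3y - z = 28

3y - z = 28


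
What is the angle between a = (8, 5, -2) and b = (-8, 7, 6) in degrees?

a·b = 8·(-8) + 5·7 + (-2)·6 = -64 + 35 - 12 = -41
|a| = √(8² + 5² + (-2)²) = √93 ≈ 9.644
|b| = √((-8)² + 7² + 6²) = √149 ≈ 12.21
cos θ = (a·b)/(|a||b|) = -41/(9.644·12.21) ≈ -0.3483
θ = arccos(-0.3483) ≈ 110.4°

110.4°


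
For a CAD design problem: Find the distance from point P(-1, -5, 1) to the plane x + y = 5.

distance = |a·x₀ + b·y₀ + c·z₀ - d| / √(a² + b² + c²)
  = |1·(-1) + 1·(-5) + 0·1 - 5| / √(1² + 1² + 0²)
  = |-1 - 5 + 0 - 5| / √(1 + 1 + 0)
  = |-11| / √2
  = 11 / 1.414
  ≈ 7.778

7.778


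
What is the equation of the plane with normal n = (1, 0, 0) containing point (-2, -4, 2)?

The plane through P with normal n = (a, b, c) satisfies n·(r - P) = 0,
i.e. ax + by + cz = a·x₀ + b·y₀ + c·z₀.
d = 1·(-2) + 0·(-4) + 0·2
  = -2 + 0 + 0
  = -2
Equation: x = -2

x = -2


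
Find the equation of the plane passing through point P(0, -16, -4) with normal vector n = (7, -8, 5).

The plane through P with normal n = (a, b, c) satisfies n·(r - P) = 0,
i.e. ax + by + cz = a·x₀ + b·y₀ + c·z₀.
d = 7·0 + (-8)·(-16) + 5·(-4)
  = 0 + 128 - 20
  = 108
Equation: 7x - 8y + 5z = 108

7x - 8y + 5z = 108


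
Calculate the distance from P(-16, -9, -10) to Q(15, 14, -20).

d = √[(x₂-x₁)² + (y₂-y₁)² + (z₂-z₁)²]
  = √[31² + 23² + (-10)²]
  = √[961 + 529 + 100]
  = √1590
  ≈ 39.87

39.87


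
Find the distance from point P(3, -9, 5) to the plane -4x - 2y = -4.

distance = |a·x₀ + b·y₀ + c·z₀ - d| / √(a² + b² + c²)
  = |(-4)·3 + (-2)·(-9) + 0·5 - (-4)| / √((-4)² + (-2)² + 0²)
  = |-12 + 18 + 0 + 4| / √(16 + 4 + 0)
  = |10| / √20
  = 10 / 4.472
  ≈ 2.236

2.236


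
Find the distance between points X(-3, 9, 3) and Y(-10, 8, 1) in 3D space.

d = √[(x₂-x₁)² + (y₂-y₁)² + (z₂-z₁)²]
  = √[(-7)² + (-1)² + (-2)²]
  = √[49 + 1 + 4]
  = √54
  ≈ 7.348

7.348


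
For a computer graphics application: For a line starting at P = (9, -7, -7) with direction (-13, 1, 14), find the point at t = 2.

P(t) = P + t·d
  = (9 + (-13)·2, -7 + 1·2, -7 + 14·2)
  = (9 - 26, -7 + 2, -7 + 28)
  = (-17, -5, 21)

(-17, -5, 21)


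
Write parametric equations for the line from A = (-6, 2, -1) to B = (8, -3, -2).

Direction vector d = B - A = (8 + 6, -3 - 2, -2 + 1) = (14, -5, -1)
Parametric form r = A + t·d:
x = -6 + 14t, y = 2 - 5t, z = -1 - t

x = -6 + 14t, y = 2 - 5t, z = -1 - t


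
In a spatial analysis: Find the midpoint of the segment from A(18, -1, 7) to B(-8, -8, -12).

M = ((x₁+x₂)/2, (y₁+y₂)/2, (z₁+z₂)/2)
  = ((18 - 8)/2, (-1 - 8)/2, (7 - 12)/2)
  = (10/2, -9/2, -5/2)
  = (5, -4.5, -2.5)

(5, -4.5, -2.5)


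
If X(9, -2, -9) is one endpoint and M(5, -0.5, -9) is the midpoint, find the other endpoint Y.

Y = 2M - X
  = (2·5 - 9, 2·(-0.5) - (-2), 2·(-9) - (-9))
  = (10 - 9, -1 + 2, -18 + 9)
  = (1, 1, -9)

(1, 1, -9)


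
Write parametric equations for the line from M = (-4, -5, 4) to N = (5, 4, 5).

Direction vector d = N - M = (5 + 4, 4 + 5, 5 - 4) = (9, 9, 1)
Parametric form r = M + t·d:
x = -4 + 9t, y = -5 + 9t, z = 4 + t

x = -4 + 9t, y = -5 + 9t, z = 4 + t


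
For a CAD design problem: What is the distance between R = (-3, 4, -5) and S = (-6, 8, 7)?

d = √[(x₂-x₁)² + (y₂-y₁)² + (z₂-z₁)²]
  = √[(-3)² + 4² + 12²]
  = √[9 + 16 + 144]
  = √169
  ≈ 13

13


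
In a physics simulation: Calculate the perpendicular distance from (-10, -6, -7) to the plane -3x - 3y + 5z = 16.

distance = |a·x₀ + b·y₀ + c·z₀ - d| / √(a² + b² + c²)
  = |(-3)·(-10) + (-3)·(-6) + 5·(-7) - 16| / √((-3)² + (-3)² + 5²)
  = |30 + 18 - 35 - 16| / √(9 + 9 + 25)
  = |-3| / √43
  = 3 / 6.557
  ≈ 0.4575

0.4575


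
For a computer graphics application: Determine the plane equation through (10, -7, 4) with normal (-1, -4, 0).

The plane through P with normal n = (a, b, c) satisfies n·(r - P) = 0,
i.e. ax + by + cz = a·x₀ + b·y₀ + c·z₀.
d = (-1)·10 + (-4)·(-7) + 0·4
  = -10 + 28 + 0
  = 18
Equation: -x - 4y = 18

-x - 4y = 18


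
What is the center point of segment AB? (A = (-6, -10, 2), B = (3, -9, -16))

M = ((x₁+x₂)/2, (y₁+y₂)/2, (z₁+z₂)/2)
  = ((-6 + 3)/2, (-10 - 9)/2, (2 - 16)/2)
  = (-3/2, -19/2, -14/2)
  = (-1.5, -9.5, -7)

(-1.5, -9.5, -7)


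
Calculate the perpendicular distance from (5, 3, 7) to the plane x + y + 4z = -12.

distance = |a·x₀ + b·y₀ + c·z₀ - d| / √(a² + b² + c²)
  = |1·5 + 1·3 + 4·7 - (-12)| / √(1² + 1² + 4²)
  = |5 + 3 + 28 + 12| / √(1 + 1 + 16)
  = |48| / √18
  = 48 / 4.243
  ≈ 11.31

11.31


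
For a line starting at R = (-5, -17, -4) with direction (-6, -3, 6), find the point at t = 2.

P(t) = R + t·d
  = (-5 + (-6)·2, -17 + (-3)·2, -4 + 6·2)
  = (-5 - 12, -17 - 6, -4 + 12)
  = (-17, -23, 8)

(-17, -23, 8)


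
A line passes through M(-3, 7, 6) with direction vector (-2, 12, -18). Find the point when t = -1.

P(t) = M + t·d
  = (-3 + (-2)·(-1), 7 + 12·(-1), 6 + (-18)·(-1))
  = (-3 + 2, 7 - 12, 6 + 18)
  = (-1, -5, 24)

(-1, -5, 24)


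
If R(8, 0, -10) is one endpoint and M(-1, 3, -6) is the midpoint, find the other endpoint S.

S = 2M - R
  = (2·(-1) - 8, 2·3 - 0, 2·(-6) - (-10))
  = (-2 - 8, 6 + 0, -12 + 10)
  = (-10, 6, -2)

(-10, 6, -2)


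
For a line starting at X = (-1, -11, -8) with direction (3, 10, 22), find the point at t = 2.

P(t) = X + t·d
  = (-1 + 3·2, -11 + 10·2, -8 + 22·2)
  = (-1 + 6, -11 + 20, -8 + 44)
  = (5, 9, 36)

(5, 9, 36)


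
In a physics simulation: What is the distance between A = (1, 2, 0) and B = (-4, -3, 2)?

d = √[(x₂-x₁)² + (y₂-y₁)² + (z₂-z₁)²]
  = √[(-5)² + (-5)² + 2²]
  = √[25 + 25 + 4]
  = √54
  ≈ 7.348

7.348


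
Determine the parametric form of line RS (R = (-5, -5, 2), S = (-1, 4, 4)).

Direction vector d = S - R = (-1 + 5, 4 + 5, 4 - 2) = (4, 9, 2)
Parametric form r = R + t·d:
x = -5 + 4t, y = -5 + 9t, z = 2 + 2t

x = -5 + 4t, y = -5 + 9t, z = 2 + 2t


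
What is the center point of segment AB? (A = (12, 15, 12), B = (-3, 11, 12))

M = ((x₁+x₂)/2, (y₁+y₂)/2, (z₁+z₂)/2)
  = ((12 - 3)/2, (15 + 11)/2, (12 + 12)/2)
  = (9/2, 26/2, 24/2)
  = (4.5, 13, 12)

(4.5, 13, 12)


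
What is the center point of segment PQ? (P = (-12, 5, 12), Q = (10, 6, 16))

M = ((x₁+x₂)/2, (y₁+y₂)/2, (z₁+z₂)/2)
  = ((-12 + 10)/2, (5 + 6)/2, (12 + 16)/2)
  = (-2/2, 11/2, 28/2)
  = (-1, 5.5, 14)

(-1, 5.5, 14)


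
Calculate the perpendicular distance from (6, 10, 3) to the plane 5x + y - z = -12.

distance = |a·x₀ + b·y₀ + c·z₀ - d| / √(a² + b² + c²)
  = |5·6 + 1·10 + (-1)·3 - (-12)| / √(5² + 1² + (-1)²)
  = |30 + 10 - 3 + 12| / √(25 + 1 + 1)
  = |49| / √27
  = 49 / 5.196
  ≈ 9.43

9.43


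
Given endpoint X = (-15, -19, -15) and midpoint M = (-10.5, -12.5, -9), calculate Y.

Y = 2M - X
  = (2·(-10.5) - (-15), 2·(-12.5) - (-19), 2·(-9) - (-15))
  = (-21 + 15, -25 + 19, -18 + 15)
  = (-6, -6, -3)

(-6, -6, -3)


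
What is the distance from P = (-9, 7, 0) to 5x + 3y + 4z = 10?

distance = |a·x₀ + b·y₀ + c·z₀ - d| / √(a² + b² + c²)
  = |5·(-9) + 3·7 + 4·0 - 10| / √(5² + 3² + 4²)
  = |-45 + 21 + 0 - 10| / √(25 + 9 + 16)
  = |-34| / √50
  = 34 / 7.071
  ≈ 4.808

4.808


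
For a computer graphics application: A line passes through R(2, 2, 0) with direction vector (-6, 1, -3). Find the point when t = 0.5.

P(t) = R + t·d
  = (2 + (-6)·0.5, 2 + 1·0.5, 0 + (-3)·0.5)
  = (2 - 3, 2 + 0.5, 0 - 1.5)
  = (-1, 2.5, -1.5)

(-1, 2.5, -1.5)


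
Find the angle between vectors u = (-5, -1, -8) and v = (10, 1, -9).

u·v = (-5)·10 + (-1)·1 + (-8)·(-9) = -50 - 1 + 72 = 21
|u| = √((-5)² + (-1)² + (-8)²) = √90 ≈ 9.487
|v| = √(10² + 1² + (-9)²) = √182 ≈ 13.49
cos θ = (u·v)/(|u||v|) = 21/(9.487·13.49) ≈ 0.1641
θ = arccos(0.1641) ≈ 80.56°

80.56°


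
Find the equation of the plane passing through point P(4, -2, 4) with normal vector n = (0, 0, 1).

The plane through P with normal n = (a, b, c) satisfies n·(r - P) = 0,
i.e. ax + by + cz = a·x₀ + b·y₀ + c·z₀.
d = 0·4 + 0·(-2) + 1·4
  = 0 + 0 + 4
  = 4
Equation: z = 4

z = 4


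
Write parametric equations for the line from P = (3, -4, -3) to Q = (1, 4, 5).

Direction vector d = Q - P = (1 - 3, 4 + 4, 5 + 3) = (-2, 8, 8)
Parametric form r = P + t·d:
x = 3 - 2t, y = -4 + 8t, z = -3 + 8t

x = 3 - 2t, y = -4 + 8t, z = -3 + 8t


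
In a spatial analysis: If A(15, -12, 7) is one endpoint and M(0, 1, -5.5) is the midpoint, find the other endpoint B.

B = 2M - A
  = (2·0 - 15, 2·1 - (-12), 2·(-5.5) - 7)
  = (0 - 15, 2 + 12, -11 - 7)
  = (-15, 14, -18)

(-15, 14, -18)


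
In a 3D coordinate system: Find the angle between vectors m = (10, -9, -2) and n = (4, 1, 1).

m·n = 10·4 + (-9)·1 + (-2)·1 = 40 - 9 - 2 = 29
|m| = √(10² + (-9)² + (-2)²) = √185 ≈ 13.6
|n| = √(4² + 1² + 1²) = √18 ≈ 4.243
cos θ = (m·n)/(|m||n|) = 29/(13.6·4.243) ≈ 0.5025
θ = arccos(0.5025) ≈ 59.83°

59.83°


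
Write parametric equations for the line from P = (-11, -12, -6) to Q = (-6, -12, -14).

Direction vector d = Q - P = (-6 + 11, -12 + 12, -14 + 6) = (5, 0, -8)
Parametric form r = P + t·d:
x = -11 + 5t, y = -12, z = -6 - 8t

x = -11 + 5t, y = -12, z = -6 - 8t


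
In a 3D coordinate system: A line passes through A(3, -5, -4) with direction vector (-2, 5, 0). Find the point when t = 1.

P(t) = A + t·d
  = (3 + (-2)·1, -5 + 5·1, -4 + 0·1)
  = (3 - 2, -5 + 5, -4 + 0)
  = (1, 0, -4)

(1, 0, -4)


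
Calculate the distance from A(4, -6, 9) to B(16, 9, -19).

d = √[(x₂-x₁)² + (y₂-y₁)² + (z₂-z₁)²]
  = √[12² + 15² + (-28)²]
  = √[144 + 225 + 784]
  = √1153
  ≈ 33.96

33.96


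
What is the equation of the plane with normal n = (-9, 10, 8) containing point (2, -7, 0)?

The plane through P with normal n = (a, b, c) satisfies n·(r - P) = 0,
i.e. ax + by + cz = a·x₀ + b·y₀ + c·z₀.
d = (-9)·2 + 10·(-7) + 8·0
  = -18 - 70 + 0
  = -88
Equation: -9x + 10y + 8z = -88

-9x + 10y + 8z = -88


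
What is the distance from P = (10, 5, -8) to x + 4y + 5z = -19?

distance = |a·x₀ + b·y₀ + c·z₀ - d| / √(a² + b² + c²)
  = |1·10 + 4·5 + 5·(-8) - (-19)| / √(1² + 4² + 5²)
  = |10 + 20 - 40 + 19| / √(1 + 16 + 25)
  = |9| / √42
  = 9 / 6.481
  ≈ 1.389

1.389


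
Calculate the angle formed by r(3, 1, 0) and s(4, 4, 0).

r·s = 3·4 + 1·4 + 0·0 = 12 + 4 + 0 = 16
|r| = √(3² + 1² + 0²) = √10 ≈ 3.162
|s| = √(4² + 4² + 0²) = √32 ≈ 5.657
cos θ = (r·s)/(|r||s|) = 16/(3.162·5.657) ≈ 0.8944
θ = arccos(0.8944) ≈ 26.57°

26.57°


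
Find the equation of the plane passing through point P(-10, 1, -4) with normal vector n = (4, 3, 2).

The plane through P with normal n = (a, b, c) satisfies n·(r - P) = 0,
i.e. ax + by + cz = a·x₀ + b·y₀ + c·z₀.
d = 4·(-10) + 3·1 + 2·(-4)
  = -40 + 3 - 8
  = -45
Equation: 4x + 3y + 2z = -45

4x + 3y + 2z = -45


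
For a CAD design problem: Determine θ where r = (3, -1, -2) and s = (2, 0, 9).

r·s = 3·2 + (-1)·0 + (-2)·9 = 6 + 0 - 18 = -12
|r| = √(3² + (-1)² + (-2)²) = √14 ≈ 3.742
|s| = √(2² + 0² + 9²) = √85 ≈ 9.22
cos θ = (r·s)/(|r||s|) = -12/(3.742·9.22) ≈ -0.3479
θ = arccos(-0.3479) ≈ 110.4°

110.4°


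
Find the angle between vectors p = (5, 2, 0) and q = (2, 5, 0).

p·q = 5·2 + 2·5 + 0·0 = 10 + 10 + 0 = 20
|p| = √(5² + 2² + 0²) = √29 ≈ 5.385
|q| = √(2² + 5² + 0²) = √29 ≈ 5.385
cos θ = (p·q)/(|p||q|) = 20/(5.385·5.385) ≈ 0.6897
θ = arccos(0.6897) ≈ 46.4°

46.4°


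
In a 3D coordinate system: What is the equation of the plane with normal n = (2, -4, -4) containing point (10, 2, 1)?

The plane through P with normal n = (a, b, c) satisfies n·(r - P) = 0,
i.e. ax + by + cz = a·x₀ + b·y₀ + c·z₀.
d = 2·10 + (-4)·2 + (-4)·1
  = 20 - 8 - 4
  = 8
Equation: 2x - 4y - 4z = 8

2x - 4y - 4z = 8


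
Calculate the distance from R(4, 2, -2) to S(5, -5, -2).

d = √[(x₂-x₁)² + (y₂-y₁)² + (z₂-z₁)²]
  = √[1² + (-7)² + 0²]
  = √[1 + 49 + 0]
  = √50
  ≈ 7.071

7.071


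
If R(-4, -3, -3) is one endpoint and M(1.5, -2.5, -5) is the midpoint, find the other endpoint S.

S = 2M - R
  = (2·1.5 - (-4), 2·(-2.5) - (-3), 2·(-5) - (-3))
  = (3 + 4, -5 + 3, -10 + 3)
  = (7, -2, -7)

(7, -2, -7)


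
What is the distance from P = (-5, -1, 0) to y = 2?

distance = |a·x₀ + b·y₀ + c·z₀ - d| / √(a² + b² + c²)
  = |0·(-5) + 1·(-1) + 0·0 - 2| / √(0² + 1² + 0²)
  = |0 - 1 + 0 - 2| / √(0 + 1 + 0)
  = |-3| / √1
  = 3 / 1
  ≈ 3

3


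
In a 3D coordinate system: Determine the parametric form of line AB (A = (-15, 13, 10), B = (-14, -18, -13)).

Direction vector d = B - A = (-14 + 15, -18 - 13, -13 - 10) = (1, -31, -23)
Parametric form r = A + t·d:
x = -15 + t, y = 13 - 31t, z = 10 - 23t

x = -15 + t, y = 13 - 31t, z = 10 - 23t


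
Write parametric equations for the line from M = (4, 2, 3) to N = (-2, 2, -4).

Direction vector d = N - M = (-2 - 4, 2 - 2, -4 - 3) = (-6, 0, -7)
Parametric form r = M + t·d:
x = 4 - 6t, y = 2, z = 3 - 7t

x = 4 - 6t, y = 2, z = 3 - 7t


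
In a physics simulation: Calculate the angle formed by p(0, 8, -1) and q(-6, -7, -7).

p·q = 0·(-6) + 8·(-7) + (-1)·(-7) = 0 - 56 + 7 = -49
|p| = √(0² + 8² + (-1)²) = √65 ≈ 8.062
|q| = √((-6)² + (-7)² + (-7)²) = √134 ≈ 11.58
cos θ = (p·q)/(|p||q|) = -49/(8.062·11.58) ≈ -0.525
θ = arccos(-0.525) ≈ 121.7°

121.7°


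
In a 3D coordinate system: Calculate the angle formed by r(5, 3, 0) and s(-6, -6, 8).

r·s = 5·(-6) + 3·(-6) + 0·8 = -30 - 18 + 0 = -48
|r| = √(5² + 3² + 0²) = √34 ≈ 5.831
|s| = √((-6)² + (-6)² + 8²) = √136 ≈ 11.66
cos θ = (r·s)/(|r||s|) = -48/(5.831·11.66) ≈ -0.7059
θ = arccos(-0.7059) ≈ 134.9°

134.9°


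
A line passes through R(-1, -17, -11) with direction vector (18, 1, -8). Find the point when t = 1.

P(t) = R + t·d
  = (-1 + 18·1, -17 + 1·1, -11 + (-8)·1)
  = (-1 + 18, -17 + 1, -11 - 8)
  = (17, -16, -19)

(17, -16, -19)


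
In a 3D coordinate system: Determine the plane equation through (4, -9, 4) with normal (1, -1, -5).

The plane through P with normal n = (a, b, c) satisfies n·(r - P) = 0,
i.e. ax + by + cz = a·x₀ + b·y₀ + c·z₀.
d = 1·4 + (-1)·(-9) + (-5)·4
  = 4 + 9 - 20
  = -7
Equation: x - y - 5z = -7

x - y - 5z = -7


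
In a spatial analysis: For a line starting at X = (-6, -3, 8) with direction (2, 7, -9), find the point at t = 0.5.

P(t) = X + t·d
  = (-6 + 2·0.5, -3 + 7·0.5, 8 + (-9)·0.5)
  = (-6 + 1, -3 + 3.5, 8 - 4.5)
  = (-5, 0.5, 3.5)

(-5, 0.5, 3.5)


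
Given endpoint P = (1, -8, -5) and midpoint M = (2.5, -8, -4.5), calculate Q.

Q = 2M - P
  = (2·2.5 - 1, 2·(-8) - (-8), 2·(-4.5) - (-5))
  = (5 - 1, -16 + 8, -9 + 5)
  = (4, -8, -4)

(4, -8, -4)


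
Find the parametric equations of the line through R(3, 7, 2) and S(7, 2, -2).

Direction vector d = S - R = (7 - 3, 2 - 7, -2 - 2) = (4, -5, -4)
Parametric form r = R + t·d:
x = 3 + 4t, y = 7 - 5t, z = 2 - 4t

x = 3 + 4t, y = 7 - 5t, z = 2 - 4t


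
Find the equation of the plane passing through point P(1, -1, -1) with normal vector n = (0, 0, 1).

The plane through P with normal n = (a, b, c) satisfies n·(r - P) = 0,
i.e. ax + by + cz = a·x₀ + b·y₀ + c·z₀.
d = 0·1 + 0·(-1) + 1·(-1)
  = 0 + 0 - 1
  = -1
Equation: z = -1

z = -1


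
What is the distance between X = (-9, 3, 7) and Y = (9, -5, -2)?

d = √[(x₂-x₁)² + (y₂-y₁)² + (z₂-z₁)²]
  = √[18² + (-8)² + (-9)²]
  = √[324 + 64 + 81]
  = √469
  ≈ 21.66

21.66


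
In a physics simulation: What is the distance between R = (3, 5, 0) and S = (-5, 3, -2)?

d = √[(x₂-x₁)² + (y₂-y₁)² + (z₂-z₁)²]
  = √[(-8)² + (-2)² + (-2)²]
  = √[64 + 4 + 4]
  = √72
  ≈ 8.485

8.485


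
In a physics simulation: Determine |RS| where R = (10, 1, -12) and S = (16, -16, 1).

d = √[(x₂-x₁)² + (y₂-y₁)² + (z₂-z₁)²]
  = √[6² + (-17)² + 13²]
  = √[36 + 289 + 169]
  = √494
  ≈ 22.23

22.23


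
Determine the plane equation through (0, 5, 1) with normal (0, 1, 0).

The plane through P with normal n = (a, b, c) satisfies n·(r - P) = 0,
i.e. ax + by + cz = a·x₀ + b·y₀ + c·z₀.
d = 0·0 + 1·5 + 0·1
  = 0 + 5 + 0
  = 5
Equation: y = 5

y = 5


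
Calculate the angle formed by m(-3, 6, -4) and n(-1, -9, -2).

m·n = (-3)·(-1) + 6·(-9) + (-4)·(-2) = 3 - 54 + 8 = -43
|m| = √((-3)² + 6² + (-4)²) = √61 ≈ 7.81
|n| = √((-1)² + (-9)² + (-2)²) = √86 ≈ 9.274
cos θ = (m·n)/(|m||n|) = -43/(7.81·9.274) ≈ -0.5937
θ = arccos(-0.5937) ≈ 126.4°

126.4°


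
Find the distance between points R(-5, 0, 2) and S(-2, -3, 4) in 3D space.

d = √[(x₂-x₁)² + (y₂-y₁)² + (z₂-z₁)²]
  = √[3² + (-3)² + 2²]
  = √[9 + 9 + 4]
  = √22
  ≈ 4.69

4.69
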